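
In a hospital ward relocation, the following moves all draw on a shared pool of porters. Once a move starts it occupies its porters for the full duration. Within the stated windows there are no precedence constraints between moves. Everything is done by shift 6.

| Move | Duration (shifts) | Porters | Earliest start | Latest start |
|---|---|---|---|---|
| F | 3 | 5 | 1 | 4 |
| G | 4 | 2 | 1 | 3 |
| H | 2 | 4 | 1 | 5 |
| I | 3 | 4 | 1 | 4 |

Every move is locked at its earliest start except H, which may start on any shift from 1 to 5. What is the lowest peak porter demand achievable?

H@1: s1:15  s2:15  s3:11  s4:2  s5:0  s6:0 → peak 15
H@2: s1:11  s2:15  s3:15  s4:2  s5:0  s6:0 → peak 15
H@3: s1:11  s2:11  s3:15  s4:6  s5:0  s6:0 → peak 15
H@4: s1:11  s2:11  s3:11  s4:6  s5:4  s6:0 → peak 11
H@5: s1:11  s2:11  s3:11  s4:2  s5:4  s6:4 → peak 11
Best is H@4, peak 11.

11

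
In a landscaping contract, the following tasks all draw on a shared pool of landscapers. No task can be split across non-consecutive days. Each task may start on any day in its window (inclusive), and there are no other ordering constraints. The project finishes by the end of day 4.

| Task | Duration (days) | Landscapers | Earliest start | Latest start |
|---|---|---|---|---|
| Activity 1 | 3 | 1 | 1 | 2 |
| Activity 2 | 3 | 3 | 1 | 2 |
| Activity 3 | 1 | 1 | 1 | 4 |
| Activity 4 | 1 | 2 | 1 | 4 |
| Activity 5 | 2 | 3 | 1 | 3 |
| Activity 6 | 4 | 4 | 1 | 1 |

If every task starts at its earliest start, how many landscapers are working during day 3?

At early start, day 3 has: Activity 1, Activity 2, Activity 6.
Demand: 1 + 3 + 4 = 8.

8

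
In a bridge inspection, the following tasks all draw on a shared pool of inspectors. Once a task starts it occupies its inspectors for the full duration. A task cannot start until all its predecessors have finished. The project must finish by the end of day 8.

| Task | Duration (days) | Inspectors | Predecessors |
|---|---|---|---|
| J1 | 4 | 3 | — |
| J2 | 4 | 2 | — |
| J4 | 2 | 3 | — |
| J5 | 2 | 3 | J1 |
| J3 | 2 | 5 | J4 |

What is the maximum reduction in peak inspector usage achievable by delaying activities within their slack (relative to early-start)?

Early-start peak: d1:8  d2:8  d3:10  d4:10  d5:3  d6:3  d7:0  d8:0 ⇒ 10.
Leveled (J1@1, J2@1, J4@5, J5@5, J3@7): d1:5  d2:5  d3:5  d4:5  d5:6  d6:6  d7:5  d8:5 ⇒ 6.
Reduction 10 − 6 = 4.

4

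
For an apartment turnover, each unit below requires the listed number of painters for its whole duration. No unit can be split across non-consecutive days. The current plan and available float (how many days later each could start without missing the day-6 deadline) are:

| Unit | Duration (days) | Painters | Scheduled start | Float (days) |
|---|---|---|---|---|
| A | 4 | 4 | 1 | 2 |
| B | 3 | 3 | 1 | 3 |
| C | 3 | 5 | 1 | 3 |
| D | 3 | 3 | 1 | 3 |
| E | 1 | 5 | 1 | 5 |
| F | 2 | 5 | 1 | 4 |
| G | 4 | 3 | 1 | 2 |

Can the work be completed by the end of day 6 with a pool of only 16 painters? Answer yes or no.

Schedule A@1, B@4, C@1, D@4, E@1, F@5, G@2: d1:14  d2:12  d3:12  d4:13  d5:14  d6:11 — peak 14 ≤ 16.

yes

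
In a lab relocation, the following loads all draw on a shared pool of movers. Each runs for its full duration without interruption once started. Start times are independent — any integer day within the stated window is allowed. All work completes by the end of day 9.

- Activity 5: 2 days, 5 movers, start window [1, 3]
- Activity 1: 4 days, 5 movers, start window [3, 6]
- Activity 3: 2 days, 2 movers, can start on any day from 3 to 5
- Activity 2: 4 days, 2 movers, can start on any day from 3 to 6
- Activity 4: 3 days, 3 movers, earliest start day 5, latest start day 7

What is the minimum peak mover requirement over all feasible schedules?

Early-start (Activity 5@1, Activity 1@3, Activity 3@3, Activity 2@3, Activity 4@5) gives peak 10: d1:5  d2:5  d3:9  d4:9  d5:10  d6:10  d7:3  d8:0  d9:0.
Shift Activity 2→5, Activity 4→7.
Schedule Activity 5@1, Activity 1@3, Activity 3@3, Activity 2@5, Activity 4@7: d1:5  d2:5  d3:7  d4:7  d5:7  d6:7  d7:5  d8:5  d9:3 — peak 7.

7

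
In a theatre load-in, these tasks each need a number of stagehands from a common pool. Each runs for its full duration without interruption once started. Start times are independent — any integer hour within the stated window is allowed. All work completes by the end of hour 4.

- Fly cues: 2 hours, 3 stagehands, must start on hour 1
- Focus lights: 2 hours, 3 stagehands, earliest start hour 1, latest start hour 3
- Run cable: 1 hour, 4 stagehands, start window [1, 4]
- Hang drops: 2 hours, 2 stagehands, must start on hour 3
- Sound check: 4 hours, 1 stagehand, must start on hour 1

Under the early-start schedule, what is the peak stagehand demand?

Early-start schedule: Fly cues@1, Focus lights@1, Run cable@1, Hang drops@3, Sound check@1.
Load per hour: hour 1: 11, hour 2: 7, hour 3: 3, hour 4: 3.
Peak is 11.

11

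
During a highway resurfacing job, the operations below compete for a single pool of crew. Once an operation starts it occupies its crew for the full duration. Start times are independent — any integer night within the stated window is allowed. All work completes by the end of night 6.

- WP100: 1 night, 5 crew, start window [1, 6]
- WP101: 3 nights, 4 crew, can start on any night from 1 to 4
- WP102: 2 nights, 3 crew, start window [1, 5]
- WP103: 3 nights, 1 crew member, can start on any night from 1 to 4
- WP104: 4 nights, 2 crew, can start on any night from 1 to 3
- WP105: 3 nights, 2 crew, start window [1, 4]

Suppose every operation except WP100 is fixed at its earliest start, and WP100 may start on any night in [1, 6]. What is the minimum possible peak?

WP100@1: n1:17  n2:12  n3:9  n4:2  n5:0  n6:0 → peak 17
WP100@2: n1:12  n2:17  n3:9  n4:2  n5:0  n6:0 → peak 17
WP100@3: n1:12  n2:12  n3:14  n4:2  n5:0  n6:0 → peak 14
WP100@4: n1:12  n2:12  n3:9  n4:7  n5:0  n6:0 → peak 12
WP100@5: n1:12  n2:12  n3:9  n4:2  n5:5  n6:0 → peak 12
WP100@6: n1:12  n2:12  n3:9  n4:2  n5:0  n6:5 → peak 12
Best is WP100@4, peak 12.

12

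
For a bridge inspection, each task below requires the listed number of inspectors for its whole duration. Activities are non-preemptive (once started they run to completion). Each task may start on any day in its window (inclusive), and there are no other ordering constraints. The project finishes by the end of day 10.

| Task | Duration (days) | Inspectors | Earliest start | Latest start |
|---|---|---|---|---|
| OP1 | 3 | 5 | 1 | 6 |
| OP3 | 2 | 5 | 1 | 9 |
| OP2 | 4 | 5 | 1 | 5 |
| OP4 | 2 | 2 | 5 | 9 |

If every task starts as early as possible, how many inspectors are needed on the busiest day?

15

Early-start schedule: OP1@1, OP3@1, OP2@1, OP4@5.
Load per day: day 1: 15, day 2: 15, day 3: 10, day 4: 5, day 5: 2, day 6: 2, day 7: 0, day 8: 0, day 9: 0, day 10: 0.
Peak is 15.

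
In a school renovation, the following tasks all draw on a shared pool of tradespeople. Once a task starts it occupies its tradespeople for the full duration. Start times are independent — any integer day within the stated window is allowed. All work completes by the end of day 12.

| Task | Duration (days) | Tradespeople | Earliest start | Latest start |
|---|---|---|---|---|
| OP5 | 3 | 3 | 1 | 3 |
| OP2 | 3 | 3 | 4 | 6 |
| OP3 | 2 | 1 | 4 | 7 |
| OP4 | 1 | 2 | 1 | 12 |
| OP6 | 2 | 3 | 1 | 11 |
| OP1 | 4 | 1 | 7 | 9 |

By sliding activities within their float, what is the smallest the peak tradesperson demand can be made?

3

Early-start (OP5@1, OP2@4, OP3@4, OP4@1, OP6@1, OP1@7) gives peak 8: d1:8  d2:6  d3:3  d4:4  d5:4  d6:3  d7:1  d8:1  d9:1  d10:1  d11:0  d12:0.
Shift OP3→7, OP4→9, OP6→11.
Schedule OP5@1, OP2@4, OP3@7, OP4@9, OP6@11, OP1@7: d1:3  d2:3  d3:3  d4:3  d5:3  d6:3  d7:2  d8:2  d9:3  d10:1  d11:3  d12:3 — peak 3.
Total tradesperson-days = 32 over 12 days ⇒ peak ≥ ⌈32/12⌉ = 3, so 3 is optimal.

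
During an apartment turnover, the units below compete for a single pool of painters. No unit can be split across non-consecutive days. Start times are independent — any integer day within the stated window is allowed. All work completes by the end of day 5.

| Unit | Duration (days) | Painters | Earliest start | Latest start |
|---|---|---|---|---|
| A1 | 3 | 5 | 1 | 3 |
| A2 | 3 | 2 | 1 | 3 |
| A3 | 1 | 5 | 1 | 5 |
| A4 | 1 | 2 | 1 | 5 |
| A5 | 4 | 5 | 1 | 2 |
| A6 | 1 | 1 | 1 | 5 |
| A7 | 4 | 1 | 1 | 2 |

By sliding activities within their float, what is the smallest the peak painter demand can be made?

13

Early-start (A1@1, A2@1, A3@1, A4@1, A5@1, A6@1, A7@1) gives peak 21: d1:21  d2:13  d3:13  d4:6  d5:0.
Shift A4→4, A5→2, A7→2.
Schedule A1@1, A2@1, A3@1, A4@4, A5@2, A6@1, A7@2: d1:13  d2:13  d3:13  d4:8  d5:6 — peak 13.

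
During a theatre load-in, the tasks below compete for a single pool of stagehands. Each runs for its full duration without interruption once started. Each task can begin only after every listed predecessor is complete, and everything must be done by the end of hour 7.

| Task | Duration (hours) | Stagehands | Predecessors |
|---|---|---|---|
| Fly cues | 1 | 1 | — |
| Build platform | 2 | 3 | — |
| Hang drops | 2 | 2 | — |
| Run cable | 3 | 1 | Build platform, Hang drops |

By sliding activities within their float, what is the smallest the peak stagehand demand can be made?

3

Early-start (Fly cues@1, Build platform@1, Hang drops@1, Run cable@3) gives peak 6: h1:6  h2:5  h3:1  h4:1  h5:1  h6:0  h7:0.
Shift Build platform→3, Run cable→5.
Schedule Fly cues@1, Build platform@3, Hang drops@1, Run cable@5: h1:3  h2:2  h3:3  h4:3  h5:1  h6:1  h7:1 — peak 3.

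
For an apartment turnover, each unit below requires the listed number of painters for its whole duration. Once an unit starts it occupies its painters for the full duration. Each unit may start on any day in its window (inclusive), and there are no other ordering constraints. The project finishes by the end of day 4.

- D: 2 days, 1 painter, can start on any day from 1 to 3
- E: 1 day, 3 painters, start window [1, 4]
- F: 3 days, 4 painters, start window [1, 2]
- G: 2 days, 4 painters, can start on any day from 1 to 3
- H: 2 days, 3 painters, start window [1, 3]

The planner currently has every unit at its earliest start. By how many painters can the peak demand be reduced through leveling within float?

7

Early-start peak: d1:15  d2:12  d3:4  d4:0 ⇒ 15.
Leveled (D@1, E@1, F@2, G@3, H@1): d1:7  d2:8  d3:8  d4:8 ⇒ 8.
Reduction 15 − 8 = 7.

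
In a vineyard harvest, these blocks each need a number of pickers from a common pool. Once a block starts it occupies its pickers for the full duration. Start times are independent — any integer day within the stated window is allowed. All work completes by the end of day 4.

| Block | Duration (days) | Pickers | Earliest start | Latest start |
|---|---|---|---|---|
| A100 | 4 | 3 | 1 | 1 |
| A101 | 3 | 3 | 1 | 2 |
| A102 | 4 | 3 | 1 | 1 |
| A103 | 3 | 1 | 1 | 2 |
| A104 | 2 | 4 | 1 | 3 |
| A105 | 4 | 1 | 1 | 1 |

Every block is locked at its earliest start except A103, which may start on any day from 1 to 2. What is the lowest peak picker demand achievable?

15

A103@1: d1:15  d2:15  d3:11  d4:7 → peak 15
A103@2: d1:14  d2:15  d3:11  d4:8 → peak 15
Best is A103@1, peak 15.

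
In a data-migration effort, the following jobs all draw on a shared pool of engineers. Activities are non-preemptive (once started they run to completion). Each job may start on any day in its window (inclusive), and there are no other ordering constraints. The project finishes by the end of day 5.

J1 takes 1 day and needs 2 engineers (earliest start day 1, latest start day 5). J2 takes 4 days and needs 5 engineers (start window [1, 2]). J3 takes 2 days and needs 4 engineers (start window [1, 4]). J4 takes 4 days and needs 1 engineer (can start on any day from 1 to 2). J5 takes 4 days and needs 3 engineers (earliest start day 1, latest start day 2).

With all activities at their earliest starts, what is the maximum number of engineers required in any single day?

15

Early-start schedule: J1@1, J2@1, J3@1, J4@1, J5@1.
Load per day: day 1: 15, day 2: 13, day 3: 9, day 4: 9, day 5: 0.
Peak is 15.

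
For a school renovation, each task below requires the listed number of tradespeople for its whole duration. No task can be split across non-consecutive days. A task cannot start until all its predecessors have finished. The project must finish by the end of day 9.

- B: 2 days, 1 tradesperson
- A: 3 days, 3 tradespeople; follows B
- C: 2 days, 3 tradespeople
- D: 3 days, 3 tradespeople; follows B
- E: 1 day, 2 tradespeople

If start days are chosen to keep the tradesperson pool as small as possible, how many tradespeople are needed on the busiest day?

4

Early-start (B@1, A@3, C@1, D@3, E@1) gives peak 6: d1:6  d2:4  d3:6  d4:6  d5:6  d6:0  d7:0  d8:0  d9:0.
Shift D→6, E→9.
Schedule B@1, A@3, C@1, D@6, E@9: d1:4  d2:4  d3:3  d4:3  d5:3  d6:3  d7:3  d8:3  d9:2 — peak 4.
Total tradesperson-days = 28 over 9 days ⇒ peak ≥ ⌈28/9⌉ = 4, so 4 is optimal.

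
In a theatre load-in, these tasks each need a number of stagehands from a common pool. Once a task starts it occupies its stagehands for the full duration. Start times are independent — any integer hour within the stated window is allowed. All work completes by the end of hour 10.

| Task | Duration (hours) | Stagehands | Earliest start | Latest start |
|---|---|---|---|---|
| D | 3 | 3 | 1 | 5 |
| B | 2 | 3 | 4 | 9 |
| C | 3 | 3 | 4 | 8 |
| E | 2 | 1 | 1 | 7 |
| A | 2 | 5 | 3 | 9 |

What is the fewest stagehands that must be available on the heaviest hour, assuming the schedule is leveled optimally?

5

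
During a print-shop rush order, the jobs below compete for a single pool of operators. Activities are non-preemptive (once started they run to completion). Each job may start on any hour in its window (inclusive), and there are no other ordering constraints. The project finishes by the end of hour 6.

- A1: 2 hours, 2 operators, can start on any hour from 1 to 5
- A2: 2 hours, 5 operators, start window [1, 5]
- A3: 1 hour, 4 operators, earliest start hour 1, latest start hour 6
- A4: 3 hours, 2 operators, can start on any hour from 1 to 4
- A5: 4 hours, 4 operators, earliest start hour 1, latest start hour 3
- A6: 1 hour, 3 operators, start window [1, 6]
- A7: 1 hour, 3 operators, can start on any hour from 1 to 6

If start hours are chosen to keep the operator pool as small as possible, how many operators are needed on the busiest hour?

8

Early-start (A1@1, A2@1, A3@1, A4@1, A5@1, A6@1, A7@1) gives peak 23: h1:23  h2:13  h3:6  h4:4  h5:0  h6:0.
Shift A2→5, A3→4, A6→5, A7→6.
Schedule A1@1, A2@5, A3@4, A4@1, A5@1, A6@5, A7@6: h1:8  h2:8  h3:6  h4:8  h5:8  h6:8 — peak 8.
Total operator-hours = 46 over 6 hours ⇒ peak ≥ ⌈46/6⌉ = 8, so 8 is optimal.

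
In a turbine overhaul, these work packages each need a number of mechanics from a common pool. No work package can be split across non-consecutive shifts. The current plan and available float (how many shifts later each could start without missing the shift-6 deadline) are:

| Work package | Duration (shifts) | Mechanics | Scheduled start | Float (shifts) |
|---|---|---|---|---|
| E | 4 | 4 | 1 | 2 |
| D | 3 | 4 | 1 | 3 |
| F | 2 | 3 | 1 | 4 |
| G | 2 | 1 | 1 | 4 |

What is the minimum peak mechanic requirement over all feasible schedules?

Early-start (E@1, D@1, F@1, G@1) gives peak 12: s1:12  s2:12  s3:8  s4:4  s5:0  s6:0.
Shift F→4, G→4.
Schedule E@1, D@1, F@4, G@4: s1:8  s2:8  s3:8  s4:8  s5:4  s6:0 — peak 8.

8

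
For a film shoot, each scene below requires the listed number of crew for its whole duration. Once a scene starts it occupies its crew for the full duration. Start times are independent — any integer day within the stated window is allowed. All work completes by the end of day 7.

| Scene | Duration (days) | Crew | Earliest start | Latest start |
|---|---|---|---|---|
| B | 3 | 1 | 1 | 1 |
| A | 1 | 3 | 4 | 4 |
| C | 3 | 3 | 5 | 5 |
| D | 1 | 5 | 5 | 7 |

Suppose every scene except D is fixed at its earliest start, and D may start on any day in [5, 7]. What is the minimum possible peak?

8

D@5: d1:1  d2:1  d3:1  d4:3  d5:8  d6:3  d7:3 → peak 8
D@6: d1:1  d2:1  d3:1  d4:3  d5:3  d6:8  d7:3 → peak 8
D@7: d1:1  d2:1  d3:1  d4:3  d5:3  d6:3  d7:8 → peak 8
Best is D@5, peak 8.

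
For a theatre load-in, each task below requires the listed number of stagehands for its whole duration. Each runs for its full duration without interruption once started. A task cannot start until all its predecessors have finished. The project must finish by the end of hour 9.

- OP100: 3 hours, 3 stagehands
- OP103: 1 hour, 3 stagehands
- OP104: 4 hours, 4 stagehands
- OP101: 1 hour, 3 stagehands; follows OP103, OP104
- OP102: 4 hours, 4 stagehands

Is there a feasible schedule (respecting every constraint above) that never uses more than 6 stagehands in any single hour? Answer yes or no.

no

The minimum achievable peak is 7; 6 < 7, so no feasible schedule stays within the cap.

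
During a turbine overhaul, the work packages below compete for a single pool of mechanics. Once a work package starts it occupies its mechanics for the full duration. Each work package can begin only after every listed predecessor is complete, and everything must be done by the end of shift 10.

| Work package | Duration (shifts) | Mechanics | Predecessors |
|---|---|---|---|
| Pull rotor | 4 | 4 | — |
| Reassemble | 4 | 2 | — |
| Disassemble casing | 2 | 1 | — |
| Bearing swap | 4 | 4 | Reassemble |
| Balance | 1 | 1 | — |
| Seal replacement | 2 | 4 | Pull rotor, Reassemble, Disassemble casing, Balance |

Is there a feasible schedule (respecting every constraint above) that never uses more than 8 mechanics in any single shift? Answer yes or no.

Schedule Pull rotor@1, Reassemble@1, Disassemble casing@5, Bearing swap@5, Balance@5, Seal replacement@9: s1:6  s2:6  s3:6  s4:6  s5:6  s6:5  s7:4  s8:4  s9:4  s10:4 — peak 6 ≤ 8.

yes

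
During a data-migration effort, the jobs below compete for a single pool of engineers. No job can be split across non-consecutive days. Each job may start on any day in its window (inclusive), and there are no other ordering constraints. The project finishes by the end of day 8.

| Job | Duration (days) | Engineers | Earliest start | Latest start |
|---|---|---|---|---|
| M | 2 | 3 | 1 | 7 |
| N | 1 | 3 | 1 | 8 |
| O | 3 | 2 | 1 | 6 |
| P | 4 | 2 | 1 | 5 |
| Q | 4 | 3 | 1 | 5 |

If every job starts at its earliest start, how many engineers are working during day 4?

5

At early start, day 4 has: P, Q.
Demand: 2 + 3 = 5.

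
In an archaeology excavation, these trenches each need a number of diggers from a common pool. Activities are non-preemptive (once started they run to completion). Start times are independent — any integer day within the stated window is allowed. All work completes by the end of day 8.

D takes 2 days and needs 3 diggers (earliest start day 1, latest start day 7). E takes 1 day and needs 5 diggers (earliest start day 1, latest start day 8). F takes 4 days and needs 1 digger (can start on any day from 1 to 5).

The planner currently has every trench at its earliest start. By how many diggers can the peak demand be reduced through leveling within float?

Early-start peak: d1:9  d2:4  d3:1  d4:1  d5:0  d6:0  d7:0  d8:0 ⇒ 9.
Leveled (D@1, E@3, F@4): d1:3  d2:3  d3:5  d4:1  d5:1  d6:1  d7:1  d8:0 ⇒ 5.
Reduction 9 − 5 = 4.

4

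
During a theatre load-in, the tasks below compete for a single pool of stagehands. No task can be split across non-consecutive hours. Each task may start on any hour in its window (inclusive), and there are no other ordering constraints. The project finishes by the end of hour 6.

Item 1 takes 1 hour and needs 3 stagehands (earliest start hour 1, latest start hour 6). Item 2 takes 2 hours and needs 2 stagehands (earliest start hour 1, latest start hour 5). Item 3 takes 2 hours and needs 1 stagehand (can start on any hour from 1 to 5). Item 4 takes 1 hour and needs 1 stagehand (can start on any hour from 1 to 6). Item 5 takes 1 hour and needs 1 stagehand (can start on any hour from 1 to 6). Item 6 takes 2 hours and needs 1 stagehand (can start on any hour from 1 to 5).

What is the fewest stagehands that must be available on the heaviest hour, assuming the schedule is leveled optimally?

3

Early-start (Item 1@1, Item 2@1, Item 3@1, Item 4@1, Item 5@1, Item 6@1) gives peak 9: h1:9  h2:4  h3:0  h4:0  h5:0  h6:0.
Shift Item 2→2, Item 3→2, Item 4→4, Item 5→4, Item 6→4.
Schedule Item 1@1, Item 2@2, Item 3@2, Item 4@4, Item 5@4, Item 6@4: h1:3  h2:3  h3:3  h4:3  h5:1  h6:0 — peak 3.
Total stagehand-hours = 13 over 6 hours ⇒ peak ≥ ⌈13/6⌉ = 3, so 3 is optimal.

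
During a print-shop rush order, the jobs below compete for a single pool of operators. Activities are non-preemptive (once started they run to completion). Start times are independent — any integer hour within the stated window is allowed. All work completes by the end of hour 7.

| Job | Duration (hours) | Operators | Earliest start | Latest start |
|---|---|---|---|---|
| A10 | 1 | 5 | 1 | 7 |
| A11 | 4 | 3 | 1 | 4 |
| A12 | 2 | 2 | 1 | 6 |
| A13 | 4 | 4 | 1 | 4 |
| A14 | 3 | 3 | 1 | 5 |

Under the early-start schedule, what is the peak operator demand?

17

Early-start schedule: A10@1, A11@1, A12@1, A13@1, A14@1.
Load per hour: hour 1: 17, hour 2: 12, hour 3: 10, hour 4: 7, hour 5: 0, hour 6: 0, hour 7: 0.
Peak is 17.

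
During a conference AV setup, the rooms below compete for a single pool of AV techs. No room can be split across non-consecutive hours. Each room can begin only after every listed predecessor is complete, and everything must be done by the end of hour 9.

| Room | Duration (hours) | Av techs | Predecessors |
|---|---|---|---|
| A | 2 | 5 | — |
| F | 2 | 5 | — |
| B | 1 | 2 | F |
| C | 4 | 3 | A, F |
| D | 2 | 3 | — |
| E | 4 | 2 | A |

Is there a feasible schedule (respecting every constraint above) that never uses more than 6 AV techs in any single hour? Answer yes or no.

The minimum achievable peak is 7; 6 < 7, so no feasible schedule stays within the cap.

no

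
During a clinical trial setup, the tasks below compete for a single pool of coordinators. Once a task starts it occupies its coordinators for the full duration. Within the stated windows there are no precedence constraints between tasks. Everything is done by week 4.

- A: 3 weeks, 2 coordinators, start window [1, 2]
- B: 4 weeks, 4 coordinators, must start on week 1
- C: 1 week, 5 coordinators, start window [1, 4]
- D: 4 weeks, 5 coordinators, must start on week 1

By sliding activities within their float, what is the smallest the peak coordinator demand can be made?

Early-start (A@1, B@1, C@1, D@1) gives peak 16: w1:16  w2:11  w3:11  w4:9.
Shift C→4.
Schedule A@1, B@1, C@4, D@1: w1:11  w2:11  w3:11  w4:14 — peak 14.
No arrangement of the 8 feasible schedules does better.

14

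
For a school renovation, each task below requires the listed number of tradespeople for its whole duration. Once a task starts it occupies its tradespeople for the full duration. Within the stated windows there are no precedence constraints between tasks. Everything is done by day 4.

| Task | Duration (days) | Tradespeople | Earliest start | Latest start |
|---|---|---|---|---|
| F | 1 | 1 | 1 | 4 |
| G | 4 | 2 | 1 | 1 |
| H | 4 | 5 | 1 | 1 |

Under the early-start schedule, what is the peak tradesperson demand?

8

Early-start schedule: F@1, G@1, H@1.
Load per day: day 1: 8, day 2: 7, day 3: 7, day 4: 7.
Peak is 8.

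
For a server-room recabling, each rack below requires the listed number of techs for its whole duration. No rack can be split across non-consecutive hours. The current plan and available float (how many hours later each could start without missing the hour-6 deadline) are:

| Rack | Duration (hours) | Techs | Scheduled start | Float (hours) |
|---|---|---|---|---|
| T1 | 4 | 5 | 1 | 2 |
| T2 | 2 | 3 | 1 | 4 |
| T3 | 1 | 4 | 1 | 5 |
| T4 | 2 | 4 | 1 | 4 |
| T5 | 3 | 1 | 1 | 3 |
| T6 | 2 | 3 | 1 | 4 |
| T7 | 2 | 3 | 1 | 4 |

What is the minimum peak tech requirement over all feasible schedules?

10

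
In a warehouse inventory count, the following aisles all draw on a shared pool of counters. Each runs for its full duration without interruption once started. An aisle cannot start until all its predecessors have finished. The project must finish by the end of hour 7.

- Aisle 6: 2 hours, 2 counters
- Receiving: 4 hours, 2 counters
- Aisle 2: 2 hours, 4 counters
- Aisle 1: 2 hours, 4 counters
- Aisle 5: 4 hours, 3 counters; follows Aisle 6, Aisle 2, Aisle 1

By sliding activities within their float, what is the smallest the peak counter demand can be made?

Early-start (Aisle 6@1, Receiving@1, Aisle 2@1, Aisle 1@1, Aisle 5@3) gives peak 12: h1:12  h2:12  h3:5  h4:5  h5:3  h6:3  h7:0.
Shift Receiving→3.
Schedule Aisle 6@1, Receiving@3, Aisle 2@1, Aisle 1@1, Aisle 5@3: h1:10  h2:10  h3:5  h4:5  h5:5  h6:5  h7:0 — peak 10.

10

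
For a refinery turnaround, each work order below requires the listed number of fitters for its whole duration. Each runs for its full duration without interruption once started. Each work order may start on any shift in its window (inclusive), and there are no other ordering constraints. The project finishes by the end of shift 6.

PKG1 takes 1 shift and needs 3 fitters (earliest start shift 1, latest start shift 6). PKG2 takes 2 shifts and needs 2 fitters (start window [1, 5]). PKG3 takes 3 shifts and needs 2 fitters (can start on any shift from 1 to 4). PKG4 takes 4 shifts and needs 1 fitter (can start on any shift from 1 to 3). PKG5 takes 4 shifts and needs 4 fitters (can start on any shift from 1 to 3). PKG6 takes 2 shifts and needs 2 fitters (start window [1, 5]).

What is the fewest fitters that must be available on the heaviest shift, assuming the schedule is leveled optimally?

7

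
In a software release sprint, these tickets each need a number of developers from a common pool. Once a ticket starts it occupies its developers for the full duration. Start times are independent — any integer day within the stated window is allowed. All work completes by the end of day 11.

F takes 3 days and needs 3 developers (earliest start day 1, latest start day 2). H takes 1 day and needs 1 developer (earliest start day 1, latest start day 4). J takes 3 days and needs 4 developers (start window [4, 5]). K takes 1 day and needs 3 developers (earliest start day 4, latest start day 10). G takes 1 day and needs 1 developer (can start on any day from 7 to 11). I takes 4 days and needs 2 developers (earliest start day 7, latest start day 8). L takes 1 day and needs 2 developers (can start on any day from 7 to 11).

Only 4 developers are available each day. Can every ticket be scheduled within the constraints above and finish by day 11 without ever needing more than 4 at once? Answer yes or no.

yes

Schedule F@1, H@1, J@4, K@7, G@7, I@8, L@8: d1:4  d2:3  d3:3  d4:4  d5:4  d6:4  d7:4  d8:4  d9:2  d10:2  d11:2 — peak 4 ≤ 4.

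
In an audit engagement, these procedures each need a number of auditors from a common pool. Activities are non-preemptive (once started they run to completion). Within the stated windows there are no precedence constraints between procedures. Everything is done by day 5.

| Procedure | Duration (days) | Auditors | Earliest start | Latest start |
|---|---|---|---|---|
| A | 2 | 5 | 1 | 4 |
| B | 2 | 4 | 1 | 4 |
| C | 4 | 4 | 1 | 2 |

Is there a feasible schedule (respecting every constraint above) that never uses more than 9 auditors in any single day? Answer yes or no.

Schedule A@1, B@3, C@1: d1:9  d2:9  d3:8  d4:8  d5:0 — peak 9 ≤ 9.

yes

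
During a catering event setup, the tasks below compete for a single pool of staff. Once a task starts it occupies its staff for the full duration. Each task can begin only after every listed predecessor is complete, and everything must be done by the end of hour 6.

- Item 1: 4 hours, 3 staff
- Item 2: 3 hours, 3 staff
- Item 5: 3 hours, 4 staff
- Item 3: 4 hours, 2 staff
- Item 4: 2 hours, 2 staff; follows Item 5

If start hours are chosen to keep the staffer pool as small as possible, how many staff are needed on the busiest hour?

Early-start (Item 1@1, Item 2@1, Item 5@1, Item 3@1, Item 4@4) gives peak 12: h1:12  h2:12  h3:12  h4:7  h5:2  h6:0.
Shift Item 2→4, Item 4→5.
Schedule Item 1@1, Item 2@4, Item 5@1, Item 3@1, Item 4@5: h1:9  h2:9  h3:9  h4:8  h5:5  h6:5 — peak 9.

9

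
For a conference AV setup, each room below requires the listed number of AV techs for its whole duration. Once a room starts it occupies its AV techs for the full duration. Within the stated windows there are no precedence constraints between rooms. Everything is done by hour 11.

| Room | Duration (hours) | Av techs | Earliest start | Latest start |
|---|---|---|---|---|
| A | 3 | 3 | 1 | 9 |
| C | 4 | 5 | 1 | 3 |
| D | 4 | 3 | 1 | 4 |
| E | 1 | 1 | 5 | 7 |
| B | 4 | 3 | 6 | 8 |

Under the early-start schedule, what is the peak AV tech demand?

Early-start schedule: A@1, C@1, D@1, E@5, B@6.
Load per hour: hour 1: 11, hour 2: 11, hour 3: 11, hour 4: 8, hour 5: 1, hour 6: 3, hour 7: 3, hour 8: 3, hour 9: 3, hour 10: 0, hour 11: 0.
Peak is 11.

11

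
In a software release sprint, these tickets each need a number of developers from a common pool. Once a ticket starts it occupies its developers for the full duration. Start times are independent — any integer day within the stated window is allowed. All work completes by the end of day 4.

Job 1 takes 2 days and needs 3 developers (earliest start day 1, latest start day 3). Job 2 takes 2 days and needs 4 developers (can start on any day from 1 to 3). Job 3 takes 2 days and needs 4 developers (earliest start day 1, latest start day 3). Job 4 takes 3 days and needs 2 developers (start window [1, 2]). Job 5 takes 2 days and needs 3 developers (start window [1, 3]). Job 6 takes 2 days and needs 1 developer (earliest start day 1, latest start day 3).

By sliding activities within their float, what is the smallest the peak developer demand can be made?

10

Early-start (Job 1@1, Job 2@1, Job 3@1, Job 4@1, Job 5@1, Job 6@1) gives peak 17: d1:17  d2:17  d3:2  d4:0.
Shift Job 3→3, Job 5→3.
Schedule Job 1@1, Job 2@1, Job 3@3, Job 4@1, Job 5@3, Job 6@1: d1:10  d2:10  d3:9  d4:7 — peak 10.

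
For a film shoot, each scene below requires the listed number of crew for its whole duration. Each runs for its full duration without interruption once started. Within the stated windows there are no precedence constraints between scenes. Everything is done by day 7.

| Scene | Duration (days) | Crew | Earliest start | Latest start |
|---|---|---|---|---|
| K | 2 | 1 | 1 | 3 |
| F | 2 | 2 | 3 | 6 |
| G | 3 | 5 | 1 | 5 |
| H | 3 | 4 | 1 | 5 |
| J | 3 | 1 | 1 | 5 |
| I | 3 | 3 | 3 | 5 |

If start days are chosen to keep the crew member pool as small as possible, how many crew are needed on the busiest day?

8

Early-start (K@1, F@3, G@1, H@1, J@1, I@3) gives peak 15: d1:11  d2:11  d3:15  d4:5  d5:3  d6:0  d7:0.
Shift H→4, I→5.
Schedule K@1, F@3, G@1, H@4, J@1, I@5: d1:7  d2:7  d3:8  d4:6  d5:7  d6:7  d7:3 — peak 8.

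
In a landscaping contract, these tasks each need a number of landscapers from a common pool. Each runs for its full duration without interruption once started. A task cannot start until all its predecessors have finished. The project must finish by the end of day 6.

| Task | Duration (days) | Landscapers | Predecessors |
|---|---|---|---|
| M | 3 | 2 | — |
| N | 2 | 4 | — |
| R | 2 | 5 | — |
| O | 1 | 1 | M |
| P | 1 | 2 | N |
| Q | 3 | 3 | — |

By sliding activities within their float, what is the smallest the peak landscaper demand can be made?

7

Early-start (M@1, N@1, R@1, O@4, P@3, Q@1) gives peak 14: d1:14  d2:14  d3:7  d4:1  d5:0  d6:0.
Shift N→3, O→5, P→5, Q→4.
Schedule M@1, N@3, R@1, O@5, P@5, Q@4: d1:7  d2:7  d3:6  d4:7  d5:6  d6:3 — peak 7.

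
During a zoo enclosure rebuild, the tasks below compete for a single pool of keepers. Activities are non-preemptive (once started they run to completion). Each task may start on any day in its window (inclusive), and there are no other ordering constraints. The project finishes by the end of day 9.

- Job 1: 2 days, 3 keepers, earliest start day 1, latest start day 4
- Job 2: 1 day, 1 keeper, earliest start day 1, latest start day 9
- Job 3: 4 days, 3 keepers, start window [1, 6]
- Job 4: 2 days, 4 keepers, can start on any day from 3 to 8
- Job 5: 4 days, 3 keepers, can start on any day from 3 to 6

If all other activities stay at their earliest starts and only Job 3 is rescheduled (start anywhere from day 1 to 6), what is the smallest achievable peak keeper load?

Job 3@1: d1:7  d2:6  d3:10  d4:10  d5:3  d6:3  d7:0  d8:0  d9:0 → peak 10
Job 3@2: d1:4  d2:6  d3:10  d4:10  d5:6  d6:3  d7:0  d8:0  d9:0 → peak 10
Job 3@3: d1:4  d2:3  d3:10  d4:10  d5:6  d6:6  d7:0  d8:0  d9:0 → peak 10
Job 3@4: d1:4  d2:3  d3:7  d4:10  d5:6  d6:6  d7:3  d8:0  d9:0 → peak 10
Job 3@5: d1:4  d2:3  d3:7  d4:7  d5:6  d6:6  d7:3  d8:3  d9:0 → peak 7
Job 3@6: d1:4  d2:3  d3:7  d4:7  d5:3  d6:6  d7:3  d8:3  d9:3 → peak 7
Best is Job 3@5, peak 7.

7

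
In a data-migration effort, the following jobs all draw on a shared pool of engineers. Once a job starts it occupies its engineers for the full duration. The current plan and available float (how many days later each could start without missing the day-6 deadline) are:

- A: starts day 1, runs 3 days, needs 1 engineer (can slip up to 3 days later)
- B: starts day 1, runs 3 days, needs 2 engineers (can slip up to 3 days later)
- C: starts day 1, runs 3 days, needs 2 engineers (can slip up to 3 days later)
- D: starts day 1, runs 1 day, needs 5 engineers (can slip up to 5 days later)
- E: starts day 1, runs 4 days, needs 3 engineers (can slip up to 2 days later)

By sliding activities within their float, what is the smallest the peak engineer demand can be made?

7

Early-start (A@1, B@1, C@1, D@1, E@1) gives peak 13: d1:13  d2:8  d3:8  d4:3  d5:0  d6:0.
Shift C→4, D→5.
Schedule A@1, B@1, C@4, D@5, E@1: d1:6  d2:6  d3:6  d4:5  d5:7  d6:2 — peak 7.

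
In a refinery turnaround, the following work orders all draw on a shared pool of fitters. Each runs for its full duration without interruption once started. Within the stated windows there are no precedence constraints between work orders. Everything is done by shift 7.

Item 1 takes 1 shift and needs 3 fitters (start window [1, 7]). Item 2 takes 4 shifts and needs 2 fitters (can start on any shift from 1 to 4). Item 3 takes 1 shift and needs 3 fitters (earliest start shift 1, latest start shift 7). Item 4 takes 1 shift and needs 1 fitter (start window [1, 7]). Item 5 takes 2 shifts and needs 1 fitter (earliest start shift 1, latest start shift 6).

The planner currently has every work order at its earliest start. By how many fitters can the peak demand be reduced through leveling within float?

7

Early-start peak: s1:10  s2:3  s3:2  s4:2  s5:0  s6:0  s7:0 ⇒ 10.
Leveled (Item 1@1, Item 2@2, Item 3@6, Item 4@2, Item 5@3): s1:3  s2:3  s3:3  s4:3  s5:2  s6:3  s7:0 ⇒ 3.
Reduction 10 − 3 = 7.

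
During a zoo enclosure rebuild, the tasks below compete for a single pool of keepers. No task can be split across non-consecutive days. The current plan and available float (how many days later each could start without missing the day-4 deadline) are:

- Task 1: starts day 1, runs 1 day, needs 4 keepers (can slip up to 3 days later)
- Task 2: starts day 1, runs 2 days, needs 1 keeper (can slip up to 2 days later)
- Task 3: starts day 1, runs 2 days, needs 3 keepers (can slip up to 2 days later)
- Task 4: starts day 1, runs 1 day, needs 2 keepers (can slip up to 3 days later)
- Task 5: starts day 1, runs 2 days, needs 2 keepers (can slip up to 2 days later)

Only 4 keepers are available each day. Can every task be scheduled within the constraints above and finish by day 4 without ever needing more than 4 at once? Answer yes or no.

Total keeper-days = 18; over 4 days the average is 18/4 > 4, so some day must exceed 4.

no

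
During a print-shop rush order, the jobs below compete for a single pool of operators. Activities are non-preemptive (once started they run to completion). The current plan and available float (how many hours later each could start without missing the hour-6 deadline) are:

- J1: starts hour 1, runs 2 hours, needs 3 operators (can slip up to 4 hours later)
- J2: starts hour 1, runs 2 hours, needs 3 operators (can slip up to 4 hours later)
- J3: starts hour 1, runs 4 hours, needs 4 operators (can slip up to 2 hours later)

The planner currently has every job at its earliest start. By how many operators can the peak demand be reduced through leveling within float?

Early-start peak: h1:10  h2:10  h3:4  h4:4  h5:0  h6:0 ⇒ 10.
Leveled (J1@1, J2@1, J3@3): h1:6  h2:6  h3:4  h4:4  h5:4  h6:4 ⇒ 6.
Reduction 10 − 6 = 4.

4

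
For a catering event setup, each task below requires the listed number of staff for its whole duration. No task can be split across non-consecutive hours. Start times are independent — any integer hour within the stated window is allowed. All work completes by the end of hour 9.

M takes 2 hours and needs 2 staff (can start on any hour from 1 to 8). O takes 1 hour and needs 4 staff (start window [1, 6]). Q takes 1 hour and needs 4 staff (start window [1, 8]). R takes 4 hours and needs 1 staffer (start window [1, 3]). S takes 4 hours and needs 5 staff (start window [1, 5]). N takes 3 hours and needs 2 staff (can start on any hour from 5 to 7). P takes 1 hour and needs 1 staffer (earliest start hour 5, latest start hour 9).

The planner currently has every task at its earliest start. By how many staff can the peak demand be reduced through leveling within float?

10

Early-start peak: h1:16  h2:8  h3:6  h4:6  h5:3  h6:2  h7:2  h8:0  h9:0 ⇒ 16.
Leveled (M@1, O@1, Q@2, R@3, S@3, N@7, P@7): h1:6  h2:6  h3:6  h4:6  h5:6  h6:6  h7:3  h8:2  h9:2 ⇒ 6.
Reduction 16 − 6 = 10.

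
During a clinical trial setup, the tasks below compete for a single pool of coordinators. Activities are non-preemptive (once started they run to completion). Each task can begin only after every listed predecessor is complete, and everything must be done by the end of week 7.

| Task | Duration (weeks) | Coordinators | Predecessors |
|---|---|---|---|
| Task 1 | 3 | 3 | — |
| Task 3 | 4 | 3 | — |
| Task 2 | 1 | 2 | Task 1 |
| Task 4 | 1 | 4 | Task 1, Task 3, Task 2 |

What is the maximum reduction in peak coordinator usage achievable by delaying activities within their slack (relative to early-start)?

Early-start peak: w1:6  w2:6  w3:6  w4:5  w5:4  w6:0  w7:0 ⇒ 6.
Leveled (Task 1@1, Task 3@1, Task 2@4, Task 4@5): w1:6  w2:6  w3:6  w4:5  w5:4  w6:0  w7:0 ⇒ 6.
Reduction 6 − 6 = 0.

0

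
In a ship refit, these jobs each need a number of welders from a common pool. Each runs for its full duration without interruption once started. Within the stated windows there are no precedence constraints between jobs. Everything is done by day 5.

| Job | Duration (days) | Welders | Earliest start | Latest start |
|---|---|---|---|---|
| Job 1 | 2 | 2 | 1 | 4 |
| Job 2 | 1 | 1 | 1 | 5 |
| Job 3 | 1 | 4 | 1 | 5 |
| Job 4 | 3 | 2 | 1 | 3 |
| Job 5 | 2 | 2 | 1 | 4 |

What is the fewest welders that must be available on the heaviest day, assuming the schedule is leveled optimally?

4

Early-start (Job 1@1, Job 2@1, Job 3@1, Job 4@1, Job 5@1) gives peak 11: d1:11  d2:6  d3:2  d4:0  d5:0.
Shift Job 3→5, Job 4→2, Job 5→3.
Schedule Job 1@1, Job 2@1, Job 3@5, Job 4@2, Job 5@3: d1:3  d2:4  d3:4  d4:4  d5:4 — peak 4.
Total welder-days = 19 over 5 days ⇒ peak ≥ ⌈19/5⌉ = 4, so 4 is optimal.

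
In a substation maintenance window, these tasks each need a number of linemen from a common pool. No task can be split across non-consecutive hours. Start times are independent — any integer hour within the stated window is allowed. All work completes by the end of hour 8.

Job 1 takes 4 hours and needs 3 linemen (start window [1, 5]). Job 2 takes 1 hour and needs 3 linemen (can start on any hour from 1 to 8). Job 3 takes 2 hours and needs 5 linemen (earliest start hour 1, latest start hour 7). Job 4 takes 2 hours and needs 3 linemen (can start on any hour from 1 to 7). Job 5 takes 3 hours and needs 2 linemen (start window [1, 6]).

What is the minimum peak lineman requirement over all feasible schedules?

6

Early-start (Job 1@1, Job 2@1, Job 3@1, Job 4@1, Job 5@1) gives peak 16: h1:16  h2:13  h3:5  h4:3  h5:0  h6:0  h7:0  h8:0.
Shift Job 3→5, Job 4→7, Job 5→2.
Schedule Job 1@1, Job 2@1, Job 3@5, Job 4@7, Job 5@2: h1:6  h2:5  h3:5  h4:5  h5:5  h6:5  h7:3  h8:3 — peak 6.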